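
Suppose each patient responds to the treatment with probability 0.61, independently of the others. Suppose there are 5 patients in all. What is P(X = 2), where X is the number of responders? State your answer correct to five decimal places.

X ~ Binomial(n=5, p=0.61).
P(X=2) = C(5,2) · p^2 · (1−p)^3
= 10 · 0.3721 · 0.059319 = 0.2207260

0.22073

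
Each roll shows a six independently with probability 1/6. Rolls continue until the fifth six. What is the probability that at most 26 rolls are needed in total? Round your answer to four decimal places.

Finishing within 26 rolls ⇔ at least 5 successes in the first 26. With X ~ Binomial(26, 0.166667), P(Y ≤ 26) = 1 − P(X ≤ 4).
  k=0: C(26,0)·0.166667^0·0.833333^26 = 0.008735
  k=1: C(26,1)·0.166667^1·0.833333^25 = 0.045425
  k=2: C(26,2)·0.166667^2·0.833333^24 = 0.113561
  k=3: C(26,3)·0.166667^3·0.833333^23 = 0.181698
  k=4: C(26,4)·0.166667^4·0.833333^22 = 0.208953
1 − 0.558373 = 0.441627

0.4416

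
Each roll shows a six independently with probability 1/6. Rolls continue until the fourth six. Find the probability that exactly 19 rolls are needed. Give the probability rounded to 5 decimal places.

0.04087

Y = trial on which the fourth success occurs; negative binomial, r=4, p=0.166667.
P(Y=19) = C(18,3) · p^4 · (1−p)^15
= 816 · 0.0007716 · 0.064905 = 0.0408664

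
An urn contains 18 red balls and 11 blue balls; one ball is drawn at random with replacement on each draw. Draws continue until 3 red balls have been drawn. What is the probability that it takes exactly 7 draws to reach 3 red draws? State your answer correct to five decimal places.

0.07425

Y = trial on which the third success occurs; negative binomial, r=3, p=0.620690.
P(Y=7) = C(6,2) · p^3 · (1−p)^4
= 15 · 0.23912 · 0.0207 = 0.0742495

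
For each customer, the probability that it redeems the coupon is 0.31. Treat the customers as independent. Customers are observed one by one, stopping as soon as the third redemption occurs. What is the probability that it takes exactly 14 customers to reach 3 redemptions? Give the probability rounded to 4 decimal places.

0.0392

Y = trial on which the third success occurs; negative binomial, r=3, p=0.31.
P(Y=14) = C(13,2) · p^3 · (1−p)^11
= 78 · 0.029791 · 0.016879 = 0.039221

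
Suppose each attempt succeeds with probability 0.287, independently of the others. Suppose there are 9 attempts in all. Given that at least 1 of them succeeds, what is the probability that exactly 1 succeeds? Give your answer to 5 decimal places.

0.18115

X ~ Binomial(9, 0.287). Want P(X=1 | X≥1) = P(X=1) / P(X≥1).
P(X=1) = C(9,1)·0.287^1·0.713^8 = 0.1725205
P(X≥1) = 1 − 0.0476218 = 0.9523782
Ratio = 0.1725205 / 0.9523782 = 0.1811470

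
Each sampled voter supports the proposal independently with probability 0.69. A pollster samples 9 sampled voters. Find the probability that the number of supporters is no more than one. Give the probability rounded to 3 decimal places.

0.001

X ~ Binomial(9, 0.69); P(X ≤ 1) = Σ C(9,k) p^k (1−p)^(9−k) over k:
  k=0: C(9,0)·0.69^0·0.31^9 = 0.00003
  k=1: C(9,1)·0.69^1·0.31^8 = 0.00053
Total = 0.00056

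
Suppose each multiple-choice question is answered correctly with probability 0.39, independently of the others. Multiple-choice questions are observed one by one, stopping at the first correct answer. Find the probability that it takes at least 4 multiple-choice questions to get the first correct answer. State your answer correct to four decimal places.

Y = number of multiple-choice questions to the first success; geometric, p = 0.39.
P(Y > 3) = P(first 3 all fail) = (1−p)^3 = 0.226981

0.2270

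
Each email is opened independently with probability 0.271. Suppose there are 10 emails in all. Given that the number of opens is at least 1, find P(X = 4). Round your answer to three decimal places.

0.178

X ~ Binomial(10, 0.271). Want P(X=4 | X≥1) = P(X=4) / P(X≥1).
P(X=4) = C(10,4)·0.271^4·0.729^6 = 0.17000
P(X≥1) = 1 − 0.04239 = 0.95761
Ratio = 0.17000 / 0.95761 = 0.17753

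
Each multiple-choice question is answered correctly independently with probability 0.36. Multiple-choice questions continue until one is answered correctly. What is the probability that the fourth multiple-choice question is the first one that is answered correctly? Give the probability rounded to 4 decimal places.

Geometric (trials to first success), p = 0.36.
P(Y = 4) = (1−p)^3 · p = 0.26214 · 0.36 = 0.094372

0.0944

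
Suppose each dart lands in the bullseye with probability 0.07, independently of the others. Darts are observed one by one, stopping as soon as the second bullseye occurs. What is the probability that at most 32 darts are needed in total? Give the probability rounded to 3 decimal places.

0.666

Finishing within 32 darts ⇔ at least 2 successes in the first 32. With X ~ Binomial(32, 0.07), P(Y ≤ 32) = 1 − P(X ≤ 1).
  k=0: C(32,0)·0.07^0·0.93^32 = 0.09805
  k=1: C(32,1)·0.07^1·0.93^31 = 0.23617
1 − 0.33422 = 0.66578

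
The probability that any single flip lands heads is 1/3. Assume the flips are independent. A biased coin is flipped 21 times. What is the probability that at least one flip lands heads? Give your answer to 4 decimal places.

P(at least one) = 1 − P(none) = 1 − (1 − 0.333333)^21
= 1 − 0.000200 = 0.999800

0.9998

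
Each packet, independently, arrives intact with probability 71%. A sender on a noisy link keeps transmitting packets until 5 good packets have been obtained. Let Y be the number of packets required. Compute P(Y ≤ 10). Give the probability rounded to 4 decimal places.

Finishing within 10 packets ⇔ at least 5 successes in the first 10. With X ~ Binomial(10, 0.71), P(Y ≤ 10) = 1 − P(X ≤ 4).
  k=0: C(10,0)·0.71^0·0.29^10 = 0.000004
  k=1: C(10,1)·0.71^1·0.29^9 = 0.000103
  k=2: C(10,2)·0.71^2·0.29^8 = 0.001135
  k=3: C(10,3)·0.71^3·0.29^7 = 0.007409
  k=4: C(10,4)·0.71^4·0.29^6 = 0.031742
1 − 0.040393 = 0.959607

0.9596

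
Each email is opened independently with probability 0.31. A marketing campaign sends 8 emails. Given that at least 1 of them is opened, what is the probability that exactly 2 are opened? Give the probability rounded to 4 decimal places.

X ~ Binomial(8, 0.31). Want P(X=2 | X≥1) = P(X=2) / P(X≥1).
P(X=2) = C(8,2)·0.31^2·0.69^6 = 0.290386
P(X≥1) = 1 − 0.051380 = 0.948620
Ratio = 0.290386 / 0.948620 = 0.306114

0.3061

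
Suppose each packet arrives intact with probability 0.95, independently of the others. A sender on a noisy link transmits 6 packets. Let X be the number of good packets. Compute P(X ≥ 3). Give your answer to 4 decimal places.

X ~ Binomial(6, 0.95); P(X ≥ 3) = Σ C(6,k) p^k (1−p)^(6−k) over k:
  k=3: C(6,3)·0.95^3·0.05^3 = 0.002143
  k=4: C(6,4)·0.95^4·0.05^2 = 0.030544
  k=5: C(6,5)·0.95^5·0.05^1 = 0.232134
  k=6: C(6,6)·0.95^6·0.05^0 = 0.735092
Total = 0.999914

0.9999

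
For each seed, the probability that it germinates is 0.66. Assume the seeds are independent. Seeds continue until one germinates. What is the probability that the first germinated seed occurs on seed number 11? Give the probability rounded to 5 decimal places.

Geometric (trials to first success), p = 0.66.
P(Y = 11) = (1−p)^10 · p = 2.0644e-05 · 0.66 = 0.0000136

0.00001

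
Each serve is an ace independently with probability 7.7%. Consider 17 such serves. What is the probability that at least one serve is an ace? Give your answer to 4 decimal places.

0.7439

P(at least one) = 1 − P(none) = 1 − (1 − 0.077)^17
= 1 − 0.256111 = 0.743889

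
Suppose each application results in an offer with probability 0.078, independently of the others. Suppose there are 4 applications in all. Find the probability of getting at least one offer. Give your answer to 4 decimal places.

P(at least one) = 1 − P(none) = 1 − (1 − 0.078)^4
= 1 − 0.722643 = 0.277357

0.2774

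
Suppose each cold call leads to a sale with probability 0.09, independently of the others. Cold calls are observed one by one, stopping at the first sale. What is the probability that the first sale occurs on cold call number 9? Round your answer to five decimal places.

Geometric (trials to first success), p = 0.09.
P(Y = 9) = (1−p)^8 · p = 0.47025 · 0.09 = 0.0423227

0.04232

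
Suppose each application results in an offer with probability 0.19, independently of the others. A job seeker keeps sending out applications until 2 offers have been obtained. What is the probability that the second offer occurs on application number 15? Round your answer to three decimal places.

0.033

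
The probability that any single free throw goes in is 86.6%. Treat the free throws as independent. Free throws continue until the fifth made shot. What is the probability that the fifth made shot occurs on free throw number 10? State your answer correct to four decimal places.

0.0027

Y = trial on which the fifth success occurs; negative binomial, r=5, p=0.866.
P(Y=10) = C(9,4) · p^5 · (1−p)^5
= 126 · 0.48707 · 4.3204e-05 = 0.002651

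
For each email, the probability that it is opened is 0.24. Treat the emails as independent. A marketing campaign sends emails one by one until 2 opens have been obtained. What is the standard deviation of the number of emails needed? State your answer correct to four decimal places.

5.1370

Y = total emails until the second success; negative binomial with r=2, p=0.24.
SD(Y) = √[r(1−p)/p²] = √(26.388889) = 5.137012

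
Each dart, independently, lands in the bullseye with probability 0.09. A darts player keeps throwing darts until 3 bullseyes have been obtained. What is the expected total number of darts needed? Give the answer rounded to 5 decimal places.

33.33333

Y = total darts until the third success; negative binomial with r=3, p=0.09.
E[Y] = r / p = 3 / 0.09 = 33.3333333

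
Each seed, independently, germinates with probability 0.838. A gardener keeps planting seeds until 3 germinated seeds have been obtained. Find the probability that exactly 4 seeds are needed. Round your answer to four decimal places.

0.2860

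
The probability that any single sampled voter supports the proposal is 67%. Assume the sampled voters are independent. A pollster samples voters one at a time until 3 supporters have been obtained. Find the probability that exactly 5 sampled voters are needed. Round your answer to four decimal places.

Y = trial on which the third success occurs; negative binomial, r=3, p=0.67.
P(Y=5) = C(4,2) · p^3 · (1−p)^2
= 6 · 0.30076 · 0.1089 = 0.196519

0.1965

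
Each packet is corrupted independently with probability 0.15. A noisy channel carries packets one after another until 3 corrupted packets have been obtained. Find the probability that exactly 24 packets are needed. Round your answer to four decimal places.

0.0281

Y = trial on which the third success occurs; negative binomial, r=3, p=0.15.
P(Y=24) = C(23,2) · p^3 · (1−p)^21
= 253 · 0.003375 · 0.032946 = 0.028131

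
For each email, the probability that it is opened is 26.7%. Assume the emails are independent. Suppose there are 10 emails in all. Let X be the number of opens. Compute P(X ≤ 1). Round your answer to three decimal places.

0.208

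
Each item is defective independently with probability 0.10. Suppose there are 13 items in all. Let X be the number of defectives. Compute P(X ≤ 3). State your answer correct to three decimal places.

0.966

X ~ Binomial(13, 0.10); P(X ≤ 3) = Σ C(13,k) p^k (1−p)^(13−k) over k:
  k=0: C(13,0)·0.10^0·0.90^13 = 0.25419
  k=1: C(13,1)·0.10^1·0.90^12 = 0.36716
  k=2: C(13,2)·0.10^2·0.90^11 = 0.24477
  k=3: C(13,3)·0.10^3·0.90^10 = 0.09972
Total = 0.96584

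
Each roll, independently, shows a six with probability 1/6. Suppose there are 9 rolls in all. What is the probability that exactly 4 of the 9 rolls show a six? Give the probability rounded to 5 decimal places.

X ~ Binomial(n=9, p=0.166667).
P(X=4) = C(9,4) · p^4 · (1−p)^5
= 126 · 0.0007716 · 0.40188 = 0.0390714

0.03907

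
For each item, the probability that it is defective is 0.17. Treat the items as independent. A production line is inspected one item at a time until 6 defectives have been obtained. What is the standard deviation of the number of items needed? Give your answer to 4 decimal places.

13.1270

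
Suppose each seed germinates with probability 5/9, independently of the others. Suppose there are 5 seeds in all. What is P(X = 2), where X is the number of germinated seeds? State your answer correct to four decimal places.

0.2710

X ~ Binomial(n=5, p=0.555556).
P(X=2) = C(5,2) · p^2 · (1−p)^3
= 10 · 0.30864 · 0.087791 = 0.270961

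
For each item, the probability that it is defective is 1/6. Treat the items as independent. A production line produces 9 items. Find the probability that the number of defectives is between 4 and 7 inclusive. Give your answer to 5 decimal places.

0.04802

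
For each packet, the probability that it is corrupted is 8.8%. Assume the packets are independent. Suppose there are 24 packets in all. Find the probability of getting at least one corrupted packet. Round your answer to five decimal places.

P(at least one) = 1 − P(none) = 1 − (1 − 0.088)^24
= 1 − 0.1096165 = 0.8903835

0.89038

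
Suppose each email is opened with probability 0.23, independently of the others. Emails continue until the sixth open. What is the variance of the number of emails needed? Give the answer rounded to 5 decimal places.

87.33459

Y = total emails until the sixth success; negative binomial with r=6, p=0.23.
Var(Y) = r(1−p)/p² = 6·0.77 / 0.23² = 87.3345936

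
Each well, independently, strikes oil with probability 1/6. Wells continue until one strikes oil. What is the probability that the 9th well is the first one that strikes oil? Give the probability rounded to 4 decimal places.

0.0388

Geometric (trials to first success), p = 0.166667.
P(Y = 9) = (1−p)^8 · p = 0.23257 · 0.166667 = 0.038761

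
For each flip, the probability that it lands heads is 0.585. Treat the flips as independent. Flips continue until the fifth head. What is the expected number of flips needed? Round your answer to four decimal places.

8.5470

Y = total flips until the fifth success; negative binomial with r=5, p=0.585.
E[Y] = r / p = 5 / 0.585 = 8.547009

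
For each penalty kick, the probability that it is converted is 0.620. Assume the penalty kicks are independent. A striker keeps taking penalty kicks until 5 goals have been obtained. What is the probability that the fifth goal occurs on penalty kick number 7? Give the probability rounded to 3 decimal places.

0.198

Y = trial on which the fifth success occurs; negative binomial, r=5, p=0.62.
P(Y=7) = C(6,4) · p^5 · (1−p)^2
= 15 · 0.091613 · 0.1444 = 0.19843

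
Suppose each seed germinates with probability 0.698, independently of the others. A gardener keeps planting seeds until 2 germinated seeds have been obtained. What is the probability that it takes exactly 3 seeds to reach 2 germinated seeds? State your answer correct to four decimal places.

0.2943

Y = trial on which the second success occurs; negative binomial, r=2, p=0.698.
P(Y=3) = C(2,1) · p^2 · (1−p)^1
= 2 · 0.4872 · 0.302 = 0.294271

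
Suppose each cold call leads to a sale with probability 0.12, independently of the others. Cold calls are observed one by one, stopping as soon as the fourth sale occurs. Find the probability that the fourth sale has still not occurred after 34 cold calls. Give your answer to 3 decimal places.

0.405

Needing more than 34 cold calls ⇔ fewer than 4 successes in the first 34. With X ~ Binomial(34, 0.12), P(Y > 34) = P(X ≤ 3).
  k=0: C(34,0)·0.12^0·0.88^34 = 0.01295
  k=1: C(34,1)·0.12^1·0.88^33 = 0.06006
  k=2: C(34,2)·0.12^2·0.88^32 = 0.13514
  k=3: C(34,3)·0.12^3·0.88^31 = 0.19656
P(X ≤ 3) = 0.40471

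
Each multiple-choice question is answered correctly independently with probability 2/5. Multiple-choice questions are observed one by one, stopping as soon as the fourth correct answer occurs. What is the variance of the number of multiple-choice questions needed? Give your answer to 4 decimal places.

Y = total multiple-choice questions until the fourth success; negative binomial with r=4, p=0.40.
Var(Y) = r(1−p)/p² = 4·0.60 / 0.40² = 15.000000

15.0000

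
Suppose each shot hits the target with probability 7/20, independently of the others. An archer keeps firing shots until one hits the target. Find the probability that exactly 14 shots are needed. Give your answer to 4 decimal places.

Geometric (trials to first success), p = 0.35.
P(Y = 14) = (1−p)^13 · p = 0.0036972 · 0.35 = 0.001294

0.0013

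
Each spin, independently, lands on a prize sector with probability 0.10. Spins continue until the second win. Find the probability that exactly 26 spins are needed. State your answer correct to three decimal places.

Y = trial on which the second success occurs; negative binomial, r=2, p=0.10.
P(Y=26) = C(25,1) · p^2 · (1−p)^24
= 25 · 0.01 · 0.079766 = 0.01994

0.020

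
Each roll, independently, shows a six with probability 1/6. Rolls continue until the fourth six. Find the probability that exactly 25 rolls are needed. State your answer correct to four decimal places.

0.0339

Y = trial on which the fourth success occurs; negative binomial, r=4, p=0.166667.
P(Y=25) = C(24,3) · p^4 · (1−p)^21
= 2024 · 0.0007716 · 0.021737 = 0.033947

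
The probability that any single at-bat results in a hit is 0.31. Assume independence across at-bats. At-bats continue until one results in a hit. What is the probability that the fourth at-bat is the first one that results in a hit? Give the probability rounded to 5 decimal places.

0.10184

Geometric (trials to first success), p = 0.31.
P(Y = 4) = (1−p)^3 · p = 0.32851 · 0.31 = 0.1018378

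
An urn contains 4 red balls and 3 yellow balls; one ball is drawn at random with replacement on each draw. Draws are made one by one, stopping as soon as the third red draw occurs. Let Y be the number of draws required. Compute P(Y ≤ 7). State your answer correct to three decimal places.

0.873

Finishing within 7 draws ⇔ at least 3 successes in the first 7. With X ~ Binomial(7, 0.571429), P(Y ≤ 7) = 1 − P(X ≤ 2).
  k=0: C(7,0)·0.571429^0·0.428571^7 = 0.00266
  k=1: C(7,1)·0.571429^1·0.428571^6 = 0.02479
  k=2: C(7,2)·0.571429^2·0.428571^5 = 0.09914
1 − 0.12658 = 0.87342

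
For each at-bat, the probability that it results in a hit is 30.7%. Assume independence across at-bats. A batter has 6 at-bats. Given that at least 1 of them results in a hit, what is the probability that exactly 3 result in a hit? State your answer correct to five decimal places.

0.21658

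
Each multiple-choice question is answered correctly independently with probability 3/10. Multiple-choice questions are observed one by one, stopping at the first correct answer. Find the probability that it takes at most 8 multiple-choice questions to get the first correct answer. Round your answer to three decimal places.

0.942

Y = number of multiple-choice questions to the first success; geometric, p = 0.30.
P(Y ≤ 8) = 1 − (1−p)^8 = 1 − 0.05765 = 0.94235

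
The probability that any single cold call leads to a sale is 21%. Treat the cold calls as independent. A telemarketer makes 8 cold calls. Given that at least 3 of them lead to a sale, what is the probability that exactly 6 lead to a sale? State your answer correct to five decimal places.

X ~ Binomial(8, 0.21). Want P(X=6 | X≥3) = P(X=6) / P(X≥3).
P(X=6) = C(8,6)·0.21^6·0.79^2 = 0.0014987
P(X≥3) = 1 − 0.1517109 − 0.3226257 − 0.3001644 = 0.2254991
Ratio = 0.0014987 / 0.2254991 = 0.0066464

0.00665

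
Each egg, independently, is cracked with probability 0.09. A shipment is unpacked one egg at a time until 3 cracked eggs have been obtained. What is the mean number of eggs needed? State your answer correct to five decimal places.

33.33333

Y = total eggs until the third success; negative binomial with r=3, p=0.09.
E[Y] = r / p = 3 / 0.09 = 33.3333333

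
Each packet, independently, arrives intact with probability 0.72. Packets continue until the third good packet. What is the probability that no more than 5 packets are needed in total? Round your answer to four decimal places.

0.8624

Finishing within 5 packets ⇔ at least 3 successes in the first 5. With X ~ Binomial(5, 0.72), P(Y ≤ 5) = 1 − P(X ≤ 2).
  k=0: C(5,0)·0.72^0·0.28^5 = 0.001721
  k=1: C(5,1)·0.72^1·0.28^4 = 0.022128
  k=2: C(5,2)·0.72^2·0.28^3 = 0.113799
1 − 0.137648 = 0.862352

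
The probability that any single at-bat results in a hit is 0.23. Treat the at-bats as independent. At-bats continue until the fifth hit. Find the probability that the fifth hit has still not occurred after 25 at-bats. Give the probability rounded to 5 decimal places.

0.28658

Needing more than 25 at-bats ⇔ fewer than 5 successes in the first 25. With X ~ Binomial(25, 0.23), P(Y > 25) = P(X ≤ 4).
  k=0: C(25,0)·0.23^0·0.77^25 = 0.0014530
  k=1: C(25,1)·0.23^1·0.77^24 = 0.0108504
  k=2: C(25,2)·0.23^2·0.77^23 = 0.0388923
  k=3: C(25,3)·0.23^3·0.77^22 = 0.0890650
  k=4: C(25,4)·0.23^4·0.77^21 = 0.1463211
P(X ≤ 4) = 0.2865819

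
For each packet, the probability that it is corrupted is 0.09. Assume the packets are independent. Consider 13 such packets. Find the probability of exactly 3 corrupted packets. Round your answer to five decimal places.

0.08119

X ~ Binomial(n=13, p=0.09).
P(X=3) = C(13,3) · p^3 · (1−p)^10
= 286 · 0.000729 · 0.38942 = 0.0811909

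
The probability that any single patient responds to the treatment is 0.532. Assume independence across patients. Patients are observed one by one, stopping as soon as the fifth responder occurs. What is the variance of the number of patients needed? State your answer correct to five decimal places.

8.26785

Y = total patients until the fifth success; negative binomial with r=5, p=0.532.
Var(Y) = r(1−p)/p² = 5·0.468 / 0.532² = 8.2678501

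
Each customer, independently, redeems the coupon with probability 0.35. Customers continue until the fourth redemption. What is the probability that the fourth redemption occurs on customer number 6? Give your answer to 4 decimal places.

0.0634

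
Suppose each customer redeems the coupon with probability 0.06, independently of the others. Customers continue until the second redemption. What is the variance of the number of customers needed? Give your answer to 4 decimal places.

522.2222

Y = total customers until the second success; negative binomial with r=2, p=0.06.
Var(Y) = r(1−p)/p² = 2·0.94 / 0.06² = 522.222222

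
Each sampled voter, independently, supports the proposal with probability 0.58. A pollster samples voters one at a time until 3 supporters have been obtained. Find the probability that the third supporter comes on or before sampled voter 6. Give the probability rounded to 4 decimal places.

0.7920

Finishing within 6 sampled voters ⇔ at least 3 successes in the first 6. With X ~ Binomial(6, 0.58), P(Y ≤ 6) = 1 − P(X ≤ 2).
  k=0: C(6,0)·0.58^0·0.42^6 = 0.005489
  k=1: C(6,1)·0.58^1·0.42^5 = 0.045481
  k=2: C(6,2)·0.58^2·0.42^4 = 0.157016
1 − 0.207986 = 0.792014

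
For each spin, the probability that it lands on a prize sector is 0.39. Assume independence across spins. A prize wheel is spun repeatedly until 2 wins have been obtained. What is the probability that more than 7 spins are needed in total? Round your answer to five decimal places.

0.17208

Needing more than 7 spins ⇔ fewer than 2 successes in the first 7. With X ~ Binomial(7, 0.39), P(Y > 7) = P(X ≤ 1).
  k=0: C(7,0)·0.39^0·0.61^7 = 0.0314274
  k=1: C(7,1)·0.39^1·0.61^6 = 0.1406506
P(X ≤ 1) = 0.1720781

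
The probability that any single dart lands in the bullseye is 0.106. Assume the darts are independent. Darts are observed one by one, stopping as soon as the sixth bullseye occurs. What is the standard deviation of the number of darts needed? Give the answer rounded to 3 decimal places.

Y = total darts until the sixth success; negative binomial with r=6, p=0.106.
SD(Y) = √[r(1−p)/p²] = √(477.39409) = 21.84935

21.849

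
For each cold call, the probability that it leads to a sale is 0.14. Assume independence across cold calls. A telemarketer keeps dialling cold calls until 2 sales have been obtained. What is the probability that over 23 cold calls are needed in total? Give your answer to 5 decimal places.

0.14778

Needing more than 23 cold calls ⇔ fewer than 2 successes in the first 23. With X ~ Binomial(23, 0.14), P(Y > 23) = P(X ≤ 1).
  k=0: C(23,0)·0.14^0·0.86^23 = 0.0311505
  k=1: C(23,1)·0.14^1·0.86^22 = 0.1166331
P(X ≤ 1) = 0.1477835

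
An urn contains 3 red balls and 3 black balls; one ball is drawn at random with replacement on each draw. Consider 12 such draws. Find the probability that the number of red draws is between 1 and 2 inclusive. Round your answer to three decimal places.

X ~ Binomial(12, 0.50); P(1 ≤ X ≤ 2) = Σ C(12,k) p^k (1−p)^(12−k) over k:
  k=1: C(12,1)·0.50^1·0.50^11 = 0.00293
  k=2: C(12,2)·0.50^2·0.50^10 = 0.01611
Total = 0.01904

0.019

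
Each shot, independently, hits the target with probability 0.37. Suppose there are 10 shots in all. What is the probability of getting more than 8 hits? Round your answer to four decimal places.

0.0009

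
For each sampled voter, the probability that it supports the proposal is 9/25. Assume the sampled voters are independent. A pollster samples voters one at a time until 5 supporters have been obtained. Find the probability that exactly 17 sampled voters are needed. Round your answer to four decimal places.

Y = trial on which the fifth success occurs; negative binomial, r=5, p=0.36.
P(Y=17) = C(16,4) · p^5 · (1−p)^12
= 1820 · 0.0060466 · 0.0047224 = 0.051969

0.0520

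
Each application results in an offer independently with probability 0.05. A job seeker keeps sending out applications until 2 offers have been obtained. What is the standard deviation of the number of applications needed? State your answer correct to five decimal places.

Y = total applications until the second success; negative binomial with r=2, p=0.05.
SD(Y) = √[r(1−p)/p²] = √(760.0000000) = 27.5680975

27.56810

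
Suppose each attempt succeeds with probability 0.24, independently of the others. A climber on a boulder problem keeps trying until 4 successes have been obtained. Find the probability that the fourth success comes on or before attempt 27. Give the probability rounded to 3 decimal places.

Finishing within 27 attempts ⇔ at least 4 successes in the first 27. With X ~ Binomial(27, 0.24), P(Y ≤ 27) = 1 − P(X ≤ 3).
  k=0: C(27,0)·0.24^0·0.76^27 = 0.00061
  k=1: C(27,1)·0.24^1·0.76^26 = 0.00516
  k=2: C(27,2)·0.24^2·0.76^25 = 0.02119
  k=3: C(27,3)·0.24^3·0.76^24 = 0.05576
1 − 0.08271 = 0.91729

0.917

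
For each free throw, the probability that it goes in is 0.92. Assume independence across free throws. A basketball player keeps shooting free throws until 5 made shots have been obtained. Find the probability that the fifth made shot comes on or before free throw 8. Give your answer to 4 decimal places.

Finishing within 8 free throws ⇔ at least 5 successes in the first 8. With X ~ Binomial(8, 0.92), P(Y ≤ 8) = 1 − P(X ≤ 4).
  k=0: C(8,0)·0.92^0·0.08^8 = 0.000000
  k=1: C(8,1)·0.92^1·0.08^7 = 0.000000
  k=2: C(8,2)·0.92^2·0.08^6 = 0.000006
  k=3: C(8,3)·0.92^3·0.08^5 = 0.000143
  k=4: C(8,4)·0.92^4·0.08^4 = 0.002054
1 − 0.002203 = 0.997797

0.9978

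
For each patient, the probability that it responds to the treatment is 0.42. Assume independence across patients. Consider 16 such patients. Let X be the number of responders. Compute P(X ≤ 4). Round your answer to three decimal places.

0.129

X ~ Binomial(16, 0.42); P(X ≤ 4) = Σ C(16,k) p^k (1−p)^(16−k) over k:
  k=0: C(16,0)·0.42^0·0.58^16 = 0.00016
  k=1: C(16,1)·0.42^1·0.58^15 = 0.00190
  k=2: C(16,2)·0.42^2·0.58^14 = 0.01032
  k=3: C(16,3)·0.42^3·0.58^13 = 0.03487
  k=4: C(16,4)·0.42^4·0.58^12 = 0.08207
Total = 0.12933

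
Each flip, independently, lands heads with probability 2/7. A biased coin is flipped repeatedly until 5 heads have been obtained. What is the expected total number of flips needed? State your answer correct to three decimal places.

17.500

Y = total flips until the fifth success; negative binomial with r=5, p=0.285714.
E[Y] = r / p = 5 / 0.285714 = 17.50000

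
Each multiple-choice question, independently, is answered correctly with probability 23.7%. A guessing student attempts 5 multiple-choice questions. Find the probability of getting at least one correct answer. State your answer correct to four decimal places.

P(at least one) = 1 − P(none) = 1 − (1 − 0.237)^5
= 1 − 0.258597 = 0.741403

0.7414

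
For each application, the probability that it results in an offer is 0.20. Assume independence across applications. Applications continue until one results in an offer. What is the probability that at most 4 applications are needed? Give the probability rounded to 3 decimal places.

0.590

Y = number of applications to the first success; geometric, p = 0.20.
P(Y ≤ 4) = 1 − (1−p)^4 = 1 − 0.40960 = 0.59040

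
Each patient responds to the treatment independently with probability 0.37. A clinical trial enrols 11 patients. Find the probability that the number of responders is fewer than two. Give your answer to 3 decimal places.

0.046

X ~ Binomial(11, 0.37); P(X ≤ 1) = Σ C(11,k) p^k (1−p)^(11−k) over k:
  k=0: C(11,0)·0.37^0·0.63^11 = 0.00621
  k=1: C(11,1)·0.37^1·0.63^10 = 0.04009
Total = 0.04629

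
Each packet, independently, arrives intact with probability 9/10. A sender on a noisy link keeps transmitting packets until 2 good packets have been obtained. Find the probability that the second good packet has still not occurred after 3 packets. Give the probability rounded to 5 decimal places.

0.02800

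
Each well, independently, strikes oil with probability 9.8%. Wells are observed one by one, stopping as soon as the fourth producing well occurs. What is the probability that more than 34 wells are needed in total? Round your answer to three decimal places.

0.570

Needing more than 34 wells ⇔ fewer than 4 successes in the first 34. With X ~ Binomial(34, 0.098), P(Y > 34) = P(X ≤ 3).
  k=0: C(34,0)·0.098^0·0.902^34 = 0.02999
  k=1: C(34,1)·0.098^1·0.902^33 = 0.11080
  k=2: C(34,2)·0.098^2·0.902^32 = 0.19862
  k=3: C(34,3)·0.098^3·0.902^31 = 0.23018
P(X ≤ 3) = 0.56959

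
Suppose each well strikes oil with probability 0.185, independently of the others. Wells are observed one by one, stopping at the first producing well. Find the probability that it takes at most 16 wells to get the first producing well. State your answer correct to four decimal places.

0.9621

Y = number of wells to the first success; geometric, p = 0.185.
P(Y ≤ 16) = 1 − (1−p)^16 = 1 − 0.037890 = 0.962110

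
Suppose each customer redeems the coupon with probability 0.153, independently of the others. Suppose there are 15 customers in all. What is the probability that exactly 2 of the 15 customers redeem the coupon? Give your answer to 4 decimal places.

X ~ Binomial(n=15, p=0.153).
P(X=2) = C(15,2) · p^2 · (1−p)^13
= 105 · 0.023409 · 0.11547 = 0.283829

0.2838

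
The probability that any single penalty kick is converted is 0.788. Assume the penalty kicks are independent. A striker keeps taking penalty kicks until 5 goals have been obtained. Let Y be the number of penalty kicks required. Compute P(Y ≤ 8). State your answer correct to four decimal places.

0.9320

Finishing within 8 penalty kicks ⇔ at least 5 successes in the first 8. With X ~ Binomial(8, 0.788), P(Y ≤ 8) = 1 − P(X ≤ 4).
  k=0: C(8,0)·0.788^0·0.212^8 = 0.000004
  k=1: C(8,1)·0.788^1·0.212^7 = 0.000121
  k=2: C(8,2)·0.788^2·0.212^6 = 0.001578
  k=3: C(8,3)·0.788^3·0.212^5 = 0.011734
  k=4: C(8,4)·0.788^4·0.212^4 = 0.054519
1 − 0.067957 = 0.932043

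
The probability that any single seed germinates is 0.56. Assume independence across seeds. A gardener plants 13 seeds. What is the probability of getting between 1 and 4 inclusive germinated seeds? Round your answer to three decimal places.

X ~ Binomial(13, 0.56); P(1 ≤ X ≤ 4) = Σ C(13,k) p^k (1−p)^(13−k) over k:
  k=1: C(13,1)·0.56^1·0.44^12 = 0.00038
  k=2: C(13,2)·0.56^2·0.44^11 = 0.00293
  k=3: C(13,3)·0.56^3·0.44^10 = 0.01366
  k=4: C(13,4)·0.56^4·0.44^9 = 0.04346
Total = 0.06043

0.060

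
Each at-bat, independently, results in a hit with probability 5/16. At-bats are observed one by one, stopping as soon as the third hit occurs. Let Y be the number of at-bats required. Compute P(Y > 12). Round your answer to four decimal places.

0.2240

Needing more than 12 at-bats ⇔ fewer than 3 successes in the first 12. With X ~ Binomial(12, 0.3125), P(Y > 12) = P(X ≤ 2).
  k=0: C(12,0)·0.3125^0·0.6875^12 = 0.011150
  k=1: C(12,1)·0.3125^1·0.6875^11 = 0.060818
  k=2: C(12,2)·0.3125^2·0.6875^10 = 0.152045
P(X ≤ 2) = 0.224012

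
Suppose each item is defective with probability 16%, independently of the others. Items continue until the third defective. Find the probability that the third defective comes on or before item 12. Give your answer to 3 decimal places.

0.299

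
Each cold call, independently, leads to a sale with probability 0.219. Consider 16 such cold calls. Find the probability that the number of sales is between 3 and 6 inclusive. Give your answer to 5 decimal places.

X ~ Binomial(16, 0.219); P(3 ≤ X ≤ 6) = Σ C(16,k) p^k (1−p)^(16−k) over k:
  k=3: C(16,3)·0.219^3·0.781^13 = 0.2365832
  k=4: C(16,4)·0.219^4·0.781^12 = 0.2156057
  k=5: C(16,5)·0.219^5·0.781^11 = 0.1450991
  k=6: C(16,6)·0.219^6·0.781^10 = 0.0745932
Total = 0.6718811

0.67188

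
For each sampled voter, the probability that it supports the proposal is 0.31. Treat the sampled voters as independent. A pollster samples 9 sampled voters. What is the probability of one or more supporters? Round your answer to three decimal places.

P(at least one) = 1 − P(none) = 1 − (1 − 0.31)^9
= 1 − 0.03545 = 0.96455

0.965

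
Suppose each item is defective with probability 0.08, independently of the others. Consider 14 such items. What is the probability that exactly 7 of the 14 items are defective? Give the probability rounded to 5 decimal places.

0.00004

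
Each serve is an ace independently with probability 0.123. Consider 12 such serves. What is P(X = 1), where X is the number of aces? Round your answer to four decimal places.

X ~ Binomial(n=12, p=0.123).
P(X=1) = C(12,1) · p^1 · (1−p)^11
= 12 · 0.123 · 0.23605 = 0.348403

0.3484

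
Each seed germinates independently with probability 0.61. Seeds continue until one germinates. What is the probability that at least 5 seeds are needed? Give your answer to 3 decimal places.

0.023

Y = number of seeds to the first success; geometric, p = 0.61.
P(Y > 4) = P(first 4 all fail) = (1−p)^4 = 0.02313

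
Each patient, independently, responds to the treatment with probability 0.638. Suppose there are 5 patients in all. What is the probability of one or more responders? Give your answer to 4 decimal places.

0.9938

P(at least one) = 1 − P(none) = 1 − (1 − 0.638)^5
= 1 − 0.006216 = 0.993784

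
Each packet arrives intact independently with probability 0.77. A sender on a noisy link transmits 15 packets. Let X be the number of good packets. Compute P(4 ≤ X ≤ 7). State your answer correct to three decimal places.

0.010

X ~ Binomial(15, 0.77); P(4 ≤ X ≤ 7) = Σ C(15,k) p^k (1−p)^(15−k) over k:
  k=4: C(15,4)·0.77^4·0.23^11 = 0.00005
  k=5: C(15,5)·0.77^5·0.23^10 = 0.00034
  k=6: C(15,6)·0.77^6·0.23^9 = 0.00188
  k=7: C(15,7)·0.77^7·0.23^8 = 0.00809
Total = 0.01035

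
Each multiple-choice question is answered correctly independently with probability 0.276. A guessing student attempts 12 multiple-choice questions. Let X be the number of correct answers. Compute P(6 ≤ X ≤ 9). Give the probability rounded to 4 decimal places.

0.0834

X ~ Binomial(12, 0.276); P(6 ≤ X ≤ 9) = Σ C(12,k) p^k (1−p)^(12−k) over k:
  k=6: C(12,6)·0.276^6·0.724^6 = 0.058824
  k=7: C(12,7)·0.276^7·0.724^5 = 0.019221
  k=8: C(12,8)·0.276^8·0.724^4 = 0.004580
  k=9: C(12,9)·0.276^9·0.724^3 = 0.000776
Total = 0.083401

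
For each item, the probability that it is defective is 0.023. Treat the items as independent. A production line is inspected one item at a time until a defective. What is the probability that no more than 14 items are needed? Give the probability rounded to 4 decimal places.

0.2780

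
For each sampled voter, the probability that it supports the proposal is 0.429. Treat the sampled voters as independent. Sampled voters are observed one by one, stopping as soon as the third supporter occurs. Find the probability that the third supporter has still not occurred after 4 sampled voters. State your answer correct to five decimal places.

Needing more than 4 sampled voters ⇔ fewer than 3 successes in the first 4. With X ~ Binomial(4, 0.429), P(Y > 4) = P(X ≤ 2).
  k=0: C(4,0)·0.429^0·0.571^4 = 0.1063027
  k=1: C(4,1)·0.429^1·0.571^3 = 0.3194667
  k=2: C(4,2)·0.429^2·0.571^2 = 0.3600295
P(X ≤ 2) = 0.7857989

0.78580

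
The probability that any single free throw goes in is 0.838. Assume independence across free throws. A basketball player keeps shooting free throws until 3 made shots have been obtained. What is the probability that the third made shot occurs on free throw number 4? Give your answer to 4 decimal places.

0.2860

Y = trial on which the third success occurs; negative binomial, r=3, p=0.838.
P(Y=4) = C(3,2) · p^3 · (1−p)^1
= 3 · 0.58848 · 0.162 = 0.286002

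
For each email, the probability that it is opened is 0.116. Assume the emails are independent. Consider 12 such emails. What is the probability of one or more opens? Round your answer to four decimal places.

P(at least one) = 1 − P(none) = 1 − (1 − 0.116)^12
= 1 − 0.227734 = 0.772266

0.7723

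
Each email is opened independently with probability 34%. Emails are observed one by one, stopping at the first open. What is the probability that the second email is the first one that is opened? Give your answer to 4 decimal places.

0.2244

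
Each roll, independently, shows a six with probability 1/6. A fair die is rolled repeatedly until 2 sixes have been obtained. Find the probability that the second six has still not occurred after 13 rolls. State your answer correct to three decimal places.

0.336

Needing more than 13 rolls ⇔ fewer than 2 successes in the first 13. With X ~ Binomial(13, 0.166667), P(Y > 13) = P(X ≤ 1).
  k=0: C(13,0)·0.166667^0·0.833333^13 = 0.09346
  k=1: C(13,1)·0.166667^1·0.833333^12 = 0.24301
P(X ≤ 1) = 0.33647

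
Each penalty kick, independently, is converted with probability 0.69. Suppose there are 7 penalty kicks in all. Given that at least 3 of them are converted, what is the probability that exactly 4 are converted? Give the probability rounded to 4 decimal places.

X ~ Binomial(7, 0.69). Want P(X=4 | X≥3) = P(X=4) / P(X≥3).
P(X=4) = C(7,4)·0.69^4·0.31^3 = 0.236347
P(X≥3) = 1 − 0.000275 − 0.004287 − 0.028624 = 0.966815
Ratio = 0.236347 / 0.966815 = 0.244459

0.2445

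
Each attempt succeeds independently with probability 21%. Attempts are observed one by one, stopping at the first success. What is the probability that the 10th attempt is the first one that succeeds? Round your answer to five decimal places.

0.02517

Geometric (trials to first success), p = 0.21.
P(Y = 10) = (1−p)^9 · p = 0.11985 · 0.21 = 0.0251688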